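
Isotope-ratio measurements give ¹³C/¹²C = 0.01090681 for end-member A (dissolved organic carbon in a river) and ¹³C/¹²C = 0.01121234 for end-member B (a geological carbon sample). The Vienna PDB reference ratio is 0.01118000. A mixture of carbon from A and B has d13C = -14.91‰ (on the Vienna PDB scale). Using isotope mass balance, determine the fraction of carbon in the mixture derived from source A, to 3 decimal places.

0.651

δ_A = (0.01090681/0.01118000 − 1)×1000 = (0.975564 − 1)×1000 = -24.436‰
δ_B = (0.01121234/0.01118000 − 1)×1000 = (1.002893 − 1)×1000 = 2.893‰
f_A = (δ_mix − δ_B)/(δ_A − δ_B) = (-14.91 − (2.893))/(-24.436 − (2.893))
f_A = -17.803 / -27.328 = 0.6514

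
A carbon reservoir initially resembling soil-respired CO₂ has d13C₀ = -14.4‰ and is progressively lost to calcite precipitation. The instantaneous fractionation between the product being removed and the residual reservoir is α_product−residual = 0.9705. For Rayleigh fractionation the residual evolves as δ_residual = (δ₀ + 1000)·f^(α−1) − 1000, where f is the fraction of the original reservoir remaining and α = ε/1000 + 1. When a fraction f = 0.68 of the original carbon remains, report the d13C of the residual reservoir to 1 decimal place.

-3.1‰

Rayleigh residual: δ_res = (δ₀ + 1000)·f^(α−1) − 1000
α − 1 = -0.02950
f^(α−1) = 0.68^(-0.02950) = 1.011442
δ_res = (-14.4 + 1000) × 1.011442 − 1000 = 996.877 − 1000 = -3.12‰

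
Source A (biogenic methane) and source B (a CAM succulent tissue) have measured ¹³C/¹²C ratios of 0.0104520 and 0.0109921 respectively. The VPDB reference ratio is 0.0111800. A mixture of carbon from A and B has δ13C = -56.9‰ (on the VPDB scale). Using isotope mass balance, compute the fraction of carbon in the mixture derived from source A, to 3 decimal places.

0.830

δ_A = (0.0104520/0.0111800 − 1)×1000 = (0.934884 − 1)×1000 = -65.116‰
δ_B = (0.0109921/0.0111800 − 1)×1000 = (0.983193 − 1)×1000 = -16.807‰
f_A = (δ_mix − δ_B)/(δ_A − δ_B) = (-56.9 − (-16.807))/(-65.116 − (-16.807))
f_A = -40.093 / -48.309 = 0.8299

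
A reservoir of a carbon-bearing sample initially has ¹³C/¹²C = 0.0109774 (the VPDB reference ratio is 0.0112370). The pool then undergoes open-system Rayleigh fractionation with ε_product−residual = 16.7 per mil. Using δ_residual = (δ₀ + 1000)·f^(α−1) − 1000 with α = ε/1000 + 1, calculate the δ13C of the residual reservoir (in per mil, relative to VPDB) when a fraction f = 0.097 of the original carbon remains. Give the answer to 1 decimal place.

δ₀ = (0.0109774/0.0112370 − 1)×1000 = (0.976898 − 1)×1000 = -23.102 per mil
α − 1 = ε/1000 = 0.0167
f^(α−1) = 0.097^(0.0167) = 0.961787
δ_res = (-23.102 + 1000) × 0.961787 − 1000 = 939.568 − 1000 = -60.43 per mil

-60.4 per mil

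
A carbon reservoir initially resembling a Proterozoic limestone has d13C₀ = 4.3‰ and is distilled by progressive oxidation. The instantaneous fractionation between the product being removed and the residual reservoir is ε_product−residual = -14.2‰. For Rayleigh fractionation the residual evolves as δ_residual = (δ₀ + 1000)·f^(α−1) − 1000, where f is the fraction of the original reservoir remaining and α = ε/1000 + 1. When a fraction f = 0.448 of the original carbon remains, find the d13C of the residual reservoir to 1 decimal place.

15.8‰

Rayleigh residual: δ_res = (δ₀ + 1000)·f^(α−1) − 1000
α = ε/1000 + 1 = 0.98580, so α − 1 = -0.01420
f^(α−1) = 0.448^(-0.01420) = 1.011467
δ_res = (4.3 + 1000) × 1.011467 − 1000 = 1015.817 − 1000 = 15.82‰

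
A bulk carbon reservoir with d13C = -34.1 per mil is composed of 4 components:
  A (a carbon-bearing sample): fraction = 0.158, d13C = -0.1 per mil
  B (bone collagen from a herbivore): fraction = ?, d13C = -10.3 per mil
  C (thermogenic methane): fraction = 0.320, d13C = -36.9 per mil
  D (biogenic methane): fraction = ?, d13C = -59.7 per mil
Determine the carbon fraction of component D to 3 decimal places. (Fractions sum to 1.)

0.342

Let f_D and f_B be the unknown fractions; fractions sum to 1 so f_D + f_B = 0.522.
Mass balance: Σ fᵢ·δᵢ = δ_bulk ⇒ f_D·(-59.7) + f_B·(-10.3) = -34.1 − (-11.824) = -22.276
Substitute f_B = 0.522 − f_D:
f_D·(-59.7 − -10.3) = -22.276 − 0.522×(-10.3) = -16.900
f_D = -16.900 / -49.4 = 0.3421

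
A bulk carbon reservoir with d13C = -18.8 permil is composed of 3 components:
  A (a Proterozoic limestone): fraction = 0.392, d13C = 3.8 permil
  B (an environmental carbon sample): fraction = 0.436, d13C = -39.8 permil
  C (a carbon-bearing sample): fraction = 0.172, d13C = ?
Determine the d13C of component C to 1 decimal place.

-17.1 permil

Isotope mass balance: δ_bulk = Σ fᵢ·δᵢ.
-18.8 = 0.392×(3.8) + 0.436×(-39.8) + 0.172×δ_C
0.172·δ_C = -18.8 − (-15.863) = -2.937
δ_C = -2.937 / 0.172 = -17.07 permil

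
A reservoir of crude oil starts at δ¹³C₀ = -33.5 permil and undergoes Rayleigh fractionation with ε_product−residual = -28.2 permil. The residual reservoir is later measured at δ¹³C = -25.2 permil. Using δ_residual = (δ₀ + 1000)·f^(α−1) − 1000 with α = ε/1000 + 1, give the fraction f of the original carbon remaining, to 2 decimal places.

α − 1 = ε/1000 = -0.0282
(δ_res + 1000)/(δ₀ + 1000) = (-25.2 + 1000)/(-33.5 + 1000) = 974.8/966.5 = 1.008588
f = 1.008588^(1/-0.0282) = exp(ln(1.008588)/-0.0282) = exp(0.00855/-0.0282)
f = exp(-0.3032) = 0.7384

0.74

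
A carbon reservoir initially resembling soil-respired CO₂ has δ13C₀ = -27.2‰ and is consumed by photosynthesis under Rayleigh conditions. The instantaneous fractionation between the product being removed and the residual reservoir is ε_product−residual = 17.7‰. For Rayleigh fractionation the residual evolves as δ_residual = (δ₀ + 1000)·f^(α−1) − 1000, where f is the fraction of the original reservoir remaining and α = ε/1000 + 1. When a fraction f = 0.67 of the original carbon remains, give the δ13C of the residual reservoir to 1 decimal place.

Rayleigh residual: δ_res = (δ₀ + 1000)·f^(α−1) − 1000
α = ε/1000 + 1 = 1.01770, so α − 1 = 0.01770
f^(α−1) = 0.67^(0.01770) = 0.992937
δ_res = (-27.2 + 1000) × 0.992937 − 1000 = 965.929 − 1000 = -34.07‰

-34.1‰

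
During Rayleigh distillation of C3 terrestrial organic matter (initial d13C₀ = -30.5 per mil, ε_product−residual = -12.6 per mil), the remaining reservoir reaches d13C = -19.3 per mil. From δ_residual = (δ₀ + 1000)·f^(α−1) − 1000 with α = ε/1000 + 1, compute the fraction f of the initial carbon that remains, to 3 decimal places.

0.402

α − 1 = ε/1000 = -0.0126
(δ_res + 1000)/(δ₀ + 1000) = (-19.3 + 1000)/(-30.5 + 1000) = 980.7/969.5 = 1.011552
f = 1.011552^(1/-0.0126) = exp(ln(1.011552)/-0.0126) = exp(0.01149/-0.0126)
f = exp(-0.9116) = 0.4019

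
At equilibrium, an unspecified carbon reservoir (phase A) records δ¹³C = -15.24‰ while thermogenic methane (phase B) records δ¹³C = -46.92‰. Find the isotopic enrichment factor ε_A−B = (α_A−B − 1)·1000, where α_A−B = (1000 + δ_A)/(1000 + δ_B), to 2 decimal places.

α_A−B = (1000 + -15.24) / (1000 + -46.92) = 984.76 / 953.08 = 1.033240
ε_A−B = (1.033240 − 1) × 1000 = 33.240‰
(The approximation ε ≈ δ_A − δ_B would give 31.68‰.)

33.24‰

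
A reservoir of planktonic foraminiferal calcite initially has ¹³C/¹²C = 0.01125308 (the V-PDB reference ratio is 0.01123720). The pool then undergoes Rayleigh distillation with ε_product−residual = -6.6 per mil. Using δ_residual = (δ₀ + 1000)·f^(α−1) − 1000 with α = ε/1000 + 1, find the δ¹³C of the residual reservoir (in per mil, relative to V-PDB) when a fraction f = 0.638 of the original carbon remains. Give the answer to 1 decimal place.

δ₀ = (0.01125308/0.01123720 − 1)×1000 = (1.001413 − 1)×1000 = 1.413 per mil
α − 1 = ε/1000 = -0.0066
f^(α−1) = 0.638^(-0.0066) = 1.002971
δ_res = (1.413 + 1000) × 1.002971 − 1000 = 1004.388 − 1000 = 4.39 per mil

4.4 per mil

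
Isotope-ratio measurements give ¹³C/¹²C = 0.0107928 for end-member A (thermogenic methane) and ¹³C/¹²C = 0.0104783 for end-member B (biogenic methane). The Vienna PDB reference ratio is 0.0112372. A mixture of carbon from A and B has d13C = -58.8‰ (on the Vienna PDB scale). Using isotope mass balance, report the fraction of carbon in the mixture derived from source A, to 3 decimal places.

δ_A = (0.0107928/0.0112372 − 1)×1000 = (0.960453 − 1)×1000 = -39.547‰
δ_B = (0.0104783/0.0112372 − 1)×1000 = (0.932465 − 1)×1000 = -67.535‰
f_A = (δ_mix − δ_B)/(δ_A − δ_B) = (-58.8 − (-67.535))/(-39.547 − (-67.535))
f_A = 8.735 / 27.987 = 0.3121

0.312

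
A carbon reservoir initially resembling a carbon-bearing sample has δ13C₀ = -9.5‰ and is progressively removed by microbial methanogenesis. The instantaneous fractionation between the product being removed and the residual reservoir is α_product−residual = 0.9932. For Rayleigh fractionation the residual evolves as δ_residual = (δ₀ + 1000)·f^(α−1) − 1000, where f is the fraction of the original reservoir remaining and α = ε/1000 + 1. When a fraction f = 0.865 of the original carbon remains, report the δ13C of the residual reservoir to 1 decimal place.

Rayleigh residual: δ_res = (δ₀ + 1000)·f^(α−1) − 1000
α − 1 = -0.00680
f^(α−1) = 0.865^(-0.00680) = 1.000987
δ_res = (-9.5 + 1000) × 1.000987 − 1000 = 991.477 − 1000 = -8.52‰

-8.5‰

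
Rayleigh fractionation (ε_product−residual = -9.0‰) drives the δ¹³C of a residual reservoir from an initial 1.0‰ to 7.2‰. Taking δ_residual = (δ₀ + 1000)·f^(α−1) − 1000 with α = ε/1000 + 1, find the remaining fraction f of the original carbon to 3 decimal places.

0.504

α − 1 = ε/1000 = -0.0090
(δ_res + 1000)/(δ₀ + 1000) = (7.2 + 1000)/(1.0 + 1000) = 1007.2/1001.0 = 1.006194
f = 1.006194^(1/-0.0090) = exp(ln(1.006194)/-0.0090) = exp(0.00617/-0.0090)
f = exp(-0.6861) = 0.5035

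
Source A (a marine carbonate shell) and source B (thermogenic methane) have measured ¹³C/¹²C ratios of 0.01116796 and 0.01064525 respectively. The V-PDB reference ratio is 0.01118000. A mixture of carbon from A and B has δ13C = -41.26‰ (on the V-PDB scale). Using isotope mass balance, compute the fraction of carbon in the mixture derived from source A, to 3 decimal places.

0.141

δ_A = (0.01116796/0.01118000 − 1)×1000 = (0.998923 − 1)×1000 = -1.077‰
δ_B = (0.01064525/0.01118000 − 1)×1000 = (0.952169 − 1)×1000 = -47.831‰
f_A = (δ_mix − δ_B)/(δ_A − δ_B) = (-41.26 − (-47.831))/(-1.077 − (-47.831))
f_A = 6.571 / 46.754 = 0.1405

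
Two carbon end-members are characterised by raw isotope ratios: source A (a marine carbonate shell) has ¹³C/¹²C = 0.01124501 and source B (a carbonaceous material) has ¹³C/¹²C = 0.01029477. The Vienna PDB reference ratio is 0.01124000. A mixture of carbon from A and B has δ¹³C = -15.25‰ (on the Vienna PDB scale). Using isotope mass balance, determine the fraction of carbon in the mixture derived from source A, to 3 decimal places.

δ_A = (0.01124501/0.01124000 − 1)×1000 = (1.000446 − 1)×1000 = 0.446‰
δ_B = (0.01029477/0.01124000 − 1)×1000 = (0.915905 − 1)×1000 = -84.095‰
f_A = (δ_mix − δ_B)/(δ_A − δ_B) = (-15.25 − (-84.095))/(0.446 − (-84.095))
f_A = 68.845 / 84.541 = 0.8143

0.814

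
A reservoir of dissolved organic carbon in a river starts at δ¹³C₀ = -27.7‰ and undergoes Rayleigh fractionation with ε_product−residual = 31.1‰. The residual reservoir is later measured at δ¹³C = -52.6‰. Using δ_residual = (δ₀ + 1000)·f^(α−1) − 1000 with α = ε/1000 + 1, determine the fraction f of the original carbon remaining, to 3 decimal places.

α − 1 = ε/1000 = 0.0311
(δ_res + 1000)/(δ₀ + 1000) = (-52.6 + 1000)/(-27.7 + 1000) = 947.4/972.3 = 0.974391
f = 0.974391^(1/0.0311) = exp(ln(0.974391)/0.0311) = exp(-0.02594/0.0311)
f = exp(-0.8342) = 0.4342

0.434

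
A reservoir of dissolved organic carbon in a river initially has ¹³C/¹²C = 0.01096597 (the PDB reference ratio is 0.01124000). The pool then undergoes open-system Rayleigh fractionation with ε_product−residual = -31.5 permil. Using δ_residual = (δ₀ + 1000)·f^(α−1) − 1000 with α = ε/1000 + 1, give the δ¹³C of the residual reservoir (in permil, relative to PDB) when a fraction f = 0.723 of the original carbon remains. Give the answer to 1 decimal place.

δ₀ = (0.01096597/0.01124000 − 1)×1000 = (0.975620 − 1)×1000 = -24.380 permil
α − 1 = ε/1000 = -0.0315
f^(α−1) = 0.723^(-0.0315) = 1.010269
δ_res = (-24.380 + 1000) × 1.010269 − 1000 = 985.639 − 1000 = -14.36 permil

-14.4 permil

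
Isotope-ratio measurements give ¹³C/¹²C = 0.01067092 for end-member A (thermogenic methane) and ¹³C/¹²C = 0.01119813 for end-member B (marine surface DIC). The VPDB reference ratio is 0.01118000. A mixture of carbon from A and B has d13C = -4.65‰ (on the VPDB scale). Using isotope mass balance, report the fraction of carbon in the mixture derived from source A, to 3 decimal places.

δ_A = (0.01067092/0.01118000 − 1)×1000 = (0.954465 − 1)×1000 = -45.535‰
δ_B = (0.01119813/0.01118000 − 1)×1000 = (1.001622 − 1)×1000 = 1.622‰
f_A = (δ_mix − δ_B)/(δ_A − δ_B) = (-4.65 − (1.622))/(-45.535 − (1.622))
f_A = -6.272 / -47.157 = 0.1330

0.133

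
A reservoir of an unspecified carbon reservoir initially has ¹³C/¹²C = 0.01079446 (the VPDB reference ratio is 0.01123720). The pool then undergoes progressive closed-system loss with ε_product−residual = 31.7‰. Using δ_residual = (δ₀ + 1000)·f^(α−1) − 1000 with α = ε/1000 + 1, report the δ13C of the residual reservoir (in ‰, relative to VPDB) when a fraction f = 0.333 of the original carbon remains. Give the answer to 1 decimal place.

-72.3‰

δ₀ = (0.01079446/0.01123720 − 1)×1000 = (0.960601 − 1)×1000 = -39.399‰
α − 1 = ε/1000 = 0.0317
f^(α−1) = 0.333^(0.0317) = 0.965743
δ_res = (-39.399 + 1000) × 0.965743 − 1000 = 927.693 − 1000 = -72.31‰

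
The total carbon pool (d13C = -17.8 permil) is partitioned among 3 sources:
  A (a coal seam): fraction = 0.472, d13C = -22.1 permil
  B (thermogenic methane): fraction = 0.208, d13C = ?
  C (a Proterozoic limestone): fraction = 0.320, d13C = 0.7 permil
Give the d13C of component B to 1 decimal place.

-36.5 permil

Isotope mass balance: δ_bulk = Σ fᵢ·δᵢ.
-17.8 = 0.472×(-22.1) + 0.208×δ_B + 0.320×(0.7)
0.208·δ_B = -17.8 − (-10.207) = -7.593
δ_B = -7.593 / 0.208 = -36.50 permil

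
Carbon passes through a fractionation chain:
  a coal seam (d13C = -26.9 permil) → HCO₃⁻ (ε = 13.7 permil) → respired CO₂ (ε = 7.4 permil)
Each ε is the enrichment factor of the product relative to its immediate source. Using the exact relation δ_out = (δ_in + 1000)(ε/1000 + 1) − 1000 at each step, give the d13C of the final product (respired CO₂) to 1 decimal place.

step 1: δ = (-26.90 + 1000)·(13.7/1000 + 1) − 1000 = -13.57 permil
step 2: δ = (-13.57 + 1000)·(7.4/1000 + 1) − 1000 = -6.27 permil

-6.3 permil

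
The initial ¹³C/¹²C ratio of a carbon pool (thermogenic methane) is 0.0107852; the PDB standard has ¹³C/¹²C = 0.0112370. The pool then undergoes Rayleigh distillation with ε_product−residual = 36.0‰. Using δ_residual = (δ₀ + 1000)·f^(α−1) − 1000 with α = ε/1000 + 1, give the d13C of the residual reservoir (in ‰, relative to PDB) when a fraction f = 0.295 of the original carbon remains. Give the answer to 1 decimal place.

-81.5‰

δ₀ = (0.0107852/0.0112370 − 1)×1000 = (0.959794 − 1)×1000 = -40.206‰
α − 1 = ε/1000 = 0.0360
f^(α−1) = 0.295^(0.0360) = 0.957004
δ_res = (-40.206 + 1000) × 0.957004 − 1000 = 918.526 − 1000 = -81.47‰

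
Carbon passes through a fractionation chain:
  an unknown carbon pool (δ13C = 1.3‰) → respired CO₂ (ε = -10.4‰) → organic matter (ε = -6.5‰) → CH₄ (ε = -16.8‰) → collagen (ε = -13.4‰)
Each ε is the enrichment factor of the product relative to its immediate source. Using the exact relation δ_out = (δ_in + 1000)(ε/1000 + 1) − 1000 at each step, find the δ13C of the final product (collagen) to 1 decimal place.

step 1: δ = (1.30 + 1000)·(-10.4/1000 + 1) − 1000 = -9.11‰
step 2: δ = (-9.11 + 1000)·(-6.5/1000 + 1) − 1000 = -15.55‰
step 3: δ = (-15.55 + 1000)·(-16.8/1000 + 1) − 1000 = -32.09‰
step 4: δ = (-32.09 + 1000)·(-13.4/1000 + 1) − 1000 = -45.06‰

-45.1‰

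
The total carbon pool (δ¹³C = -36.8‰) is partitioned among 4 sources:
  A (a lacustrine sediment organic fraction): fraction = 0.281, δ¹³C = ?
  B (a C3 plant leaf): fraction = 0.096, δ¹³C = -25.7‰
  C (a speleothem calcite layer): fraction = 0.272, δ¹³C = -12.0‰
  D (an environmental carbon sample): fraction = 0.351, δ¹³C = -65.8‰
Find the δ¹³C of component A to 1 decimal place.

Isotope mass balance: δ_bulk = Σ fᵢ·δᵢ.
-36.8 = 0.281×δ_A + 0.096×(-25.7) + 0.272×(-12.0) + 0.351×(-65.8)
0.281·δ_A = -36.8 − (-28.827) = -7.973
δ_A = -7.973 / 0.281 = -28.37‰

-28.4‰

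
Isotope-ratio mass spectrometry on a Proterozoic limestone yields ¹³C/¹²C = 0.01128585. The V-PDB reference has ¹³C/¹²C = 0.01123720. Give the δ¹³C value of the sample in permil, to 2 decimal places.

δ¹³C = (R_sample / R_standard − 1) × 1000
R_sample / R_standard = 0.01128585 / 0.01123720 = 1.004329
δ¹³C = (1.004329 − 1) × 1000 = 4.329 permil

4.33 permil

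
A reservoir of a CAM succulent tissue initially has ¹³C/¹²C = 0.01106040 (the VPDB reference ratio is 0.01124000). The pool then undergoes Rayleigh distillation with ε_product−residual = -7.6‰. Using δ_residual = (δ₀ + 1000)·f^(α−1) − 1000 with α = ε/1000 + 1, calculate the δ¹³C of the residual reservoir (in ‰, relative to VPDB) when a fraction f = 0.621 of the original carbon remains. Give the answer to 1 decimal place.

δ₀ = (0.01106040/0.01124000 − 1)×1000 = (0.984021 − 1)×1000 = -15.979‰
α − 1 = ε/1000 = -0.0076
f^(α−1) = 0.621^(-0.0076) = 1.003627
δ_res = (-15.979 + 1000) × 1.003627 − 1000 = 987.591 − 1000 = -12.41‰

-12.4‰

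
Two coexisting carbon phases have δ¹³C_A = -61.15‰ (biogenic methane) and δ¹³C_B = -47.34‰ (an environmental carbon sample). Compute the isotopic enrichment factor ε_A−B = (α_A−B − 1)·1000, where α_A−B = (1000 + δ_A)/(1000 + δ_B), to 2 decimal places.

-14.50‰

α_A−B = (1000 + -61.15) / (1000 + -47.34) = 938.85 / 952.66 = 0.985504
ε_A−B = (0.985504 − 1) × 1000 = -14.496‰
(The approximation ε ≈ δ_A − δ_B would give -13.81‰.)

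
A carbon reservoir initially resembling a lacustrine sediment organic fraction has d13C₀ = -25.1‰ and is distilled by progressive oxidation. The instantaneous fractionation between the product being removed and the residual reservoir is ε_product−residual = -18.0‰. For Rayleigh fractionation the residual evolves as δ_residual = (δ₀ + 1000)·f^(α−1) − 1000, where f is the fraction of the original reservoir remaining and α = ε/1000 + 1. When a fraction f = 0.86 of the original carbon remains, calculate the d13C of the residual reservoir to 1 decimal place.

-22.4‰

Rayleigh residual: δ_res = (δ₀ + 1000)·f^(α−1) − 1000
α = ε/1000 + 1 = 0.98200, so α − 1 = -0.01800
f^(α−1) = 0.86^(-0.01800) = 1.002719
δ_res = (-25.1 + 1000) × 1.002719 − 1000 = 977.550 − 1000 = -22.45‰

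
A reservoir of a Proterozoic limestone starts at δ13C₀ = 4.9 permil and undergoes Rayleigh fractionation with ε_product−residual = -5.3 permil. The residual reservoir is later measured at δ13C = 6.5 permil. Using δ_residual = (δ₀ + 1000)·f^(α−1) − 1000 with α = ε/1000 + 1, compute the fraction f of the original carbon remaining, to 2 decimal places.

0.74

α − 1 = ε/1000 = -0.0053
(δ_res + 1000)/(δ₀ + 1000) = (6.5 + 1000)/(4.9 + 1000) = 1006.5/1004.9 = 1.001592
f = 1.001592^(1/-0.0053) = exp(ln(1.001592)/-0.0053) = exp(0.00159/-0.0053)
f = exp(-0.3002) = 0.7407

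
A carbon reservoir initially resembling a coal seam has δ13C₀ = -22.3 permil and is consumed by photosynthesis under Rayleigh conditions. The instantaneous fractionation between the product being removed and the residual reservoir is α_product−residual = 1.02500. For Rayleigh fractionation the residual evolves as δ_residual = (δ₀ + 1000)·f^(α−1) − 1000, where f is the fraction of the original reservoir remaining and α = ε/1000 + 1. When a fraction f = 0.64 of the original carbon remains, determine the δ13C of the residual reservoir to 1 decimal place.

-33.1 permil

Rayleigh residual: δ_res = (δ₀ + 1000)·f^(α−1) − 1000
α − 1 = 0.02500
f^(α−1) = 0.64^(0.02500) = 0.988905
δ_res = (-22.3 + 1000) × 0.988905 − 1000 = 966.852 − 1000 = -33.15 permil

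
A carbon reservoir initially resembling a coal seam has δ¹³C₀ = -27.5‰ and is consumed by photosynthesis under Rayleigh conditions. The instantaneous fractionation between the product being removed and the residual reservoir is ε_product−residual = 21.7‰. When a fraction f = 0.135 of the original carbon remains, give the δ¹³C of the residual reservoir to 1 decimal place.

-68.9‰

Rayleigh residual: δ_res = (δ₀ + 1000)·f^(α−1) − 1000
α = ε/1000 + 1 = 1.02170, so α − 1 = 0.02170
f^(α−1) = 0.135^(0.02170) = 0.957477
δ_res = (-27.5 + 1000) × 0.957477 − 1000 = 931.146 − 1000 = -68.85‰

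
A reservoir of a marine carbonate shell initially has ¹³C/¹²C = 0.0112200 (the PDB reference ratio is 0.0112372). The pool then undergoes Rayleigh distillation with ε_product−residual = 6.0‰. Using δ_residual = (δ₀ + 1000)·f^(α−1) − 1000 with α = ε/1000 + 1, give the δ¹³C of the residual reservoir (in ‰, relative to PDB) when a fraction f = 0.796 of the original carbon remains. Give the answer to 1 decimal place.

-2.9‰

δ₀ = (0.0112200/0.0112372 − 1)×1000 = (0.998469 − 1)×1000 = -1.531‰
α − 1 = ε/1000 = 0.0060
f^(α−1) = 0.796^(0.0060) = 0.998632
δ_res = (-1.531 + 1000) × 0.998632 − 1000 = 997.103 − 1000 = -2.90‰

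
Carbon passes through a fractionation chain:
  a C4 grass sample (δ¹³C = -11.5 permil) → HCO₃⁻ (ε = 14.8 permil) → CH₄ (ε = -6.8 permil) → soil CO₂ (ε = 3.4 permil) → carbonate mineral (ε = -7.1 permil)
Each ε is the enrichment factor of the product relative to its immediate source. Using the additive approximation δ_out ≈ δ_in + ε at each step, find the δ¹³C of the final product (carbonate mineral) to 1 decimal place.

-7.2 permil

step 1: δ ≈ -11.5 + (14.8) = 3.3 permil
step 2: δ ≈ 3.3 + (-6.8) = -3.5 permil
step 3: δ ≈ -3.5 + (3.4) = -0.1 permil
step 4: δ ≈ -0.1 + (-7.1) = -7.2 permil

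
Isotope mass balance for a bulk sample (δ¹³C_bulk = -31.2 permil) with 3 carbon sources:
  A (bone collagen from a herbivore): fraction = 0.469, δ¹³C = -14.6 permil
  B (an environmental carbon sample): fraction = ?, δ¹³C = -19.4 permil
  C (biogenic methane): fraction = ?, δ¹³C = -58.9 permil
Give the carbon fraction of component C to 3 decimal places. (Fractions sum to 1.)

Let f_C and f_B be the unknown fractions; fractions sum to 1 so f_C + f_B = 0.531.
Mass balance: Σ fᵢ·δᵢ = δ_bulk ⇒ f_C·(-58.9) + f_B·(-19.4) = -31.2 − (-6.847) = -24.353
Substitute f_B = 0.531 − f_C:
f_C·(-58.9 − -19.4) = -24.353 − 0.531×(-19.4) = -14.051
f_C = -14.051 / -39.5 = 0.3557

0.356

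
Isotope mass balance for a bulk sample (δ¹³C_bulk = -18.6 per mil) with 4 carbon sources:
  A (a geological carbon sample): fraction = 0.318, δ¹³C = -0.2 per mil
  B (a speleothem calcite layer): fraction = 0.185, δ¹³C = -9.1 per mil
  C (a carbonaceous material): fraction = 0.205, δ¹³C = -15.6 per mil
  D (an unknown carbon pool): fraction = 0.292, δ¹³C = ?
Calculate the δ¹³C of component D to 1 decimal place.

-46.8 per mil

Isotope mass balance: δ_bulk = Σ fᵢ·δᵢ.
-18.6 = 0.318×(-0.2) + 0.185×(-9.1) + 0.205×(-15.6) + 0.292×δ_D
0.292·δ_D = -18.6 − (-4.945) = -13.655
δ_D = -13.655 / 0.292 = -46.76 per mil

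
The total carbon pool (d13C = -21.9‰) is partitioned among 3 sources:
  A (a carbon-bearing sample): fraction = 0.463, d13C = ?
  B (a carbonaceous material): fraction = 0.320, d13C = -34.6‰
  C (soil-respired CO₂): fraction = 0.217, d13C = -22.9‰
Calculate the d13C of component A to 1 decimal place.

Isotope mass balance: δ_bulk = Σ fᵢ·δᵢ.
-21.9 = 0.463×δ_A + 0.320×(-34.6) + 0.217×(-22.9)
0.463·δ_A = -21.9 − (-16.041) = -5.859
δ_A = -5.859 / 0.463 = -12.65‰

-12.7‰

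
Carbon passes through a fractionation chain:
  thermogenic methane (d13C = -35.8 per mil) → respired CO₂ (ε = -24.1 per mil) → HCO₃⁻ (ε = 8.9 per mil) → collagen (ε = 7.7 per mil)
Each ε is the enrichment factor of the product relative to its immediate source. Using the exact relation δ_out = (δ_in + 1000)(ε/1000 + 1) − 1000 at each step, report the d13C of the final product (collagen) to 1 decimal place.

step 1: δ = (-35.80 + 1000)·(-24.1/1000 + 1) − 1000 = -59.04 per mil
step 2: δ = (-59.04 + 1000)·(8.9/1000 + 1) − 1000 = -50.66 per mil
step 3: δ = (-50.66 + 1000)·(7.7/1000 + 1) − 1000 = -43.35 per mil

-43.4 per mil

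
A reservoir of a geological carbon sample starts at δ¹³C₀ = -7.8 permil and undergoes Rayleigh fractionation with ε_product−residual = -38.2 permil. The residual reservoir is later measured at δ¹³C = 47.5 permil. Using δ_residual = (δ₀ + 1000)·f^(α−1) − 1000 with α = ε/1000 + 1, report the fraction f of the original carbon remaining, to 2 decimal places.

0.24

α − 1 = ε/1000 = -0.0382
(δ_res + 1000)/(δ₀ + 1000) = (47.5 + 1000)/(-7.8 + 1000) = 1047.5/992.2 = 1.055735
f = 1.055735^(1/-0.0382) = exp(ln(1.055735)/-0.0382) = exp(0.05424/-0.0382)
f = exp(-1.4198) = 0.2418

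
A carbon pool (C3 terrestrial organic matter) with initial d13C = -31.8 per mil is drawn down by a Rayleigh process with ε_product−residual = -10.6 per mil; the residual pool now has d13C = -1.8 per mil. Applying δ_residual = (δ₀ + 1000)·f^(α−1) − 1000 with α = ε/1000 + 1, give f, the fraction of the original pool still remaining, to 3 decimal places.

α − 1 = ε/1000 = -0.0106
(δ_res + 1000)/(δ₀ + 1000) = (-1.8 + 1000)/(-31.8 + 1000) = 998.2/968.2 = 1.030985
f = 1.030985^(1/-0.0106) = exp(ln(1.030985)/-0.0106) = exp(0.03051/-0.0106)
f = exp(-2.8788) = 0.0562

0.056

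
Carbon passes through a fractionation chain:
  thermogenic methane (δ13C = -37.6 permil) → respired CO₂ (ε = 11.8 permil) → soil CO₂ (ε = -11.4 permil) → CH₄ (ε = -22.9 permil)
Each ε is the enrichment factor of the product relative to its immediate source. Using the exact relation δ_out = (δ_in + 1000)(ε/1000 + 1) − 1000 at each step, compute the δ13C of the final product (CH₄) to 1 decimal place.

-59.4 permil

step 1: δ = (-37.60 + 1000)·(11.8/1000 + 1) − 1000 = -26.24 permil
step 2: δ = (-26.24 + 1000)·(-11.4/1000 + 1) − 1000 = -37.34 permil
step 3: δ = (-37.34 + 1000)·(-22.9/1000 + 1) − 1000 = -59.39 permil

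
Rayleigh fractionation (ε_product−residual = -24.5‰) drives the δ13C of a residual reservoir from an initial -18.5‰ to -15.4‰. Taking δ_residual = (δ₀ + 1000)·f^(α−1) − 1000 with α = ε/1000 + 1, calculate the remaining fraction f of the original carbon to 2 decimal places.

α − 1 = ε/1000 = -0.0245
(δ_res + 1000)/(δ₀ + 1000) = (-15.4 + 1000)/(-18.5 + 1000) = 984.6/981.5 = 1.003158
f = 1.003158^(1/-0.0245) = exp(ln(1.003158)/-0.0245) = exp(0.00315/-0.0245)
f = exp(-0.1287) = 0.8792

0.88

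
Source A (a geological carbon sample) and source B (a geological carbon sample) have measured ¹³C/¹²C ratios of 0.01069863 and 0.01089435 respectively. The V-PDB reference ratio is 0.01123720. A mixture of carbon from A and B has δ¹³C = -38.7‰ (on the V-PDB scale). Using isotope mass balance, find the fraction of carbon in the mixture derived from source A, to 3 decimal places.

0.470

δ_A = (0.01069863/0.01123720 − 1)×1000 = (0.952073 − 1)×1000 = -47.927‰
δ_B = (0.01089435/0.01123720 − 1)×1000 = (0.969490 − 1)×1000 = -30.510‰
f_A = (δ_mix − δ_B)/(δ_A − δ_B) = (-38.7 − (-30.510))/(-47.927 − (-30.510))
f_A = -8.190 / -17.417 = 0.4702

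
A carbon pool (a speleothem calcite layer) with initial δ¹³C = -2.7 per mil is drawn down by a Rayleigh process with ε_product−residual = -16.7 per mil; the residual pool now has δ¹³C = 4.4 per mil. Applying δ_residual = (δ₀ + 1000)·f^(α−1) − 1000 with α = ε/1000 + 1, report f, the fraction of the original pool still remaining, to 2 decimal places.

α − 1 = ε/1000 = -0.0167
(δ_res + 1000)/(δ₀ + 1000) = (4.4 + 1000)/(-2.7 + 1000) = 1004.4/997.3 = 1.007119
f = 1.007119^(1/-0.0167) = exp(ln(1.007119)/-0.0167) = exp(0.00709/-0.0167)
f = exp(-0.4248) = 0.6539

0.65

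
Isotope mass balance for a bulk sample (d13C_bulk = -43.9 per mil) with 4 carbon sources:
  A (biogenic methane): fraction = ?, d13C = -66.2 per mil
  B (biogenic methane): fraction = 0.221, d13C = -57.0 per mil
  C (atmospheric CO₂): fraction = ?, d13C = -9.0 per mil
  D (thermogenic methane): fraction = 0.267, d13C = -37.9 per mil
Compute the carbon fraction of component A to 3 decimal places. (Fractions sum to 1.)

0.290

Let f_A and f_C be the unknown fractions; fractions sum to 1 so f_A + f_C = 0.512.
Mass balance: Σ fᵢ·δᵢ = δ_bulk ⇒ f_A·(-66.2) + f_C·(-9.0) = -43.9 − (-22.716) = -21.184
Substitute f_C = 0.512 − f_A:
f_A·(-66.2 − -9.0) = -21.184 − 0.512×(-9.0) = -16.576
f_A = -16.576 / -57.2 = 0.2898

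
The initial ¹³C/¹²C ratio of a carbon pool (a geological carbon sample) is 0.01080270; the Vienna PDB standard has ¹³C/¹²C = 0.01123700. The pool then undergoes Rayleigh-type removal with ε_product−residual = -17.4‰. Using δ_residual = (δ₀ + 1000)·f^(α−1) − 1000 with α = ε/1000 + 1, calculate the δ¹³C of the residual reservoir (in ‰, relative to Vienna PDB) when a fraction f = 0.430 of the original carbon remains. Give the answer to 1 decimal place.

δ₀ = (0.01080270/0.01123700 − 1)×1000 = (0.961351 − 1)×1000 = -38.649‰
α − 1 = ε/1000 = -0.0174
f^(α−1) = 0.430^(-0.0174) = 1.014793
δ_res = (-38.649 + 1000) × 1.014793 − 1000 = 975.573 − 1000 = -24.43‰

-24.4‰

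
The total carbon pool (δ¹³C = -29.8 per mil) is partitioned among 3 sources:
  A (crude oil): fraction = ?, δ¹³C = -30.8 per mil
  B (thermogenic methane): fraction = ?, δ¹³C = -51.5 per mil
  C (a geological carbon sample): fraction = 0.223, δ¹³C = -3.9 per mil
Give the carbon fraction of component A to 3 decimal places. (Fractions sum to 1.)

0.536

Let f_A and f_B be the unknown fractions; fractions sum to 1 so f_A + f_B = 0.777.
Mass balance: Σ fᵢ·δᵢ = δ_bulk ⇒ f_A·(-30.8) + f_B·(-51.5) = -29.8 − (-0.870) = -28.930
Substitute f_B = 0.777 − f_A:
f_A·(-30.8 − -51.5) = -28.930 − 0.777×(-51.5) = 11.085
f_A = 11.085 / 20.7 = 0.5355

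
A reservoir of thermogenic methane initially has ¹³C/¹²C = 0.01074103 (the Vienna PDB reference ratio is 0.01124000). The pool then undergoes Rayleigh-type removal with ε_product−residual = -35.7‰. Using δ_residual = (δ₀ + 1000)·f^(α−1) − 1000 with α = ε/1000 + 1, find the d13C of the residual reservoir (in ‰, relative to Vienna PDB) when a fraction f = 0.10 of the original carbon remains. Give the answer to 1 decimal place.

δ₀ = (0.01074103/0.01124000 − 1)×1000 = (0.955608 − 1)×1000 = -44.392‰
α − 1 = ε/1000 = -0.0357
f^(α−1) = 0.10^(-0.0357) = 1.085675
δ_res = (-44.392 + 1000) × 1.085675 − 1000 = 1037.480 − 1000 = 37.48‰

37.5‰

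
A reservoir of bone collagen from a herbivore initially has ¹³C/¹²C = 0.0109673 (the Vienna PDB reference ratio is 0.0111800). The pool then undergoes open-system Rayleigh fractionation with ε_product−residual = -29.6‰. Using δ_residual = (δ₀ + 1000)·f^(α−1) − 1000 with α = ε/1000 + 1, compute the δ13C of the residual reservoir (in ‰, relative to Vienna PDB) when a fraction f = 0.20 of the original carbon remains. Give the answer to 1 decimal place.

δ₀ = (0.0109673/0.0111800 − 1)×1000 = (0.980975 − 1)×1000 = -19.025‰
α − 1 = ε/1000 = -0.0296
f^(α−1) = 0.20^(-0.0296) = 1.048792
δ_res = (-19.025 + 1000) × 1.048792 − 1000 = 1028.839 − 1000 = 28.84‰

28.8‰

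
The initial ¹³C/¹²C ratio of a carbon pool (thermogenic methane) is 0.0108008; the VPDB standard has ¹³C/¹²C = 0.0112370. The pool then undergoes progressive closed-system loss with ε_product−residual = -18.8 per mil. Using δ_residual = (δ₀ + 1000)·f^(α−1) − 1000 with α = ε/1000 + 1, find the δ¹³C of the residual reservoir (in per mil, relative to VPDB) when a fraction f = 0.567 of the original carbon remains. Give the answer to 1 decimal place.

δ₀ = (0.0108008/0.0112370 − 1)×1000 = (0.961182 − 1)×1000 = -38.818 per mil
α − 1 = ε/1000 = -0.0188
f^(α−1) = 0.567^(-0.0188) = 1.010724
δ_res = (-38.818 + 1000) × 1.010724 − 1000 = 971.490 − 1000 = -28.51 per mil

-28.5 per mil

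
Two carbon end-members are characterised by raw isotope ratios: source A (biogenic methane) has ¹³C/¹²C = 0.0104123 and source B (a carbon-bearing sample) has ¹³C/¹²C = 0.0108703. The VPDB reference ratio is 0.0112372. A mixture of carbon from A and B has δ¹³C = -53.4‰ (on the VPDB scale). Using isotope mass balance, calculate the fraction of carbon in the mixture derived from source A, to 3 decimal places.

0.509

δ_A = (0.0104123/0.0112372 − 1)×1000 = (0.926592 − 1)×1000 = -73.408‰
δ_B = (0.0108703/0.0112372 − 1)×1000 = (0.967350 − 1)×1000 = -32.650‰
f_A = (δ_mix − δ_B)/(δ_A − δ_B) = (-53.4 − (-32.650))/(-73.408 − (-32.650))
f_A = -20.750 / -40.757 = 0.5091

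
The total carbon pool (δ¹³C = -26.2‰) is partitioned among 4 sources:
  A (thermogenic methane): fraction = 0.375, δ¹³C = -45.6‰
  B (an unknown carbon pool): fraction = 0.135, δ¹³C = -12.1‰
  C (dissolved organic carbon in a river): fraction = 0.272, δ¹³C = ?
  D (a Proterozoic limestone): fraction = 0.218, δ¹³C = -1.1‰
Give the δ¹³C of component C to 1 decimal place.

Isotope mass balance: δ_bulk = Σ fᵢ·δᵢ.
-26.2 = 0.375×(-45.6) + 0.135×(-12.1) + 0.272×δ_C + 0.218×(-1.1)
0.272·δ_C = -26.2 − (-18.973) = -7.227
δ_C = -7.227 / 0.272 = -26.57‰

-26.6‰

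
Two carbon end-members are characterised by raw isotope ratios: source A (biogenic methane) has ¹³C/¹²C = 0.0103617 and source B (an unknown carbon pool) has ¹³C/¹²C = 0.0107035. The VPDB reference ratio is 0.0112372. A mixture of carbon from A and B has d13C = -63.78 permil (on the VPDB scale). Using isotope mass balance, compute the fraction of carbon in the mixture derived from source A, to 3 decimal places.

0.535

δ_A = (0.0103617/0.0112372 − 1)×1000 = (0.922089 − 1)×1000 = -77.911 permil
δ_B = (0.0107035/0.0112372 − 1)×1000 = (0.952506 − 1)×1000 = -47.494 permil
f_A = (δ_mix − δ_B)/(δ_A − δ_B) = (-63.78 − (-47.494))/(-77.911 − (-47.494))
f_A = -16.286 / -30.417 = 0.5354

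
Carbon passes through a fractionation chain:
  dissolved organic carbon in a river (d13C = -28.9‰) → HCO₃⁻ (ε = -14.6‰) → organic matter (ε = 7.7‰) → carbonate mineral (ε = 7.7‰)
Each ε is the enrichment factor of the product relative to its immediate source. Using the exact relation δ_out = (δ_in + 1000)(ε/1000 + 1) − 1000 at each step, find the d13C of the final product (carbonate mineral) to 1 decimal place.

step 1: δ = (-28.90 + 1000)·(-14.6/1000 + 1) − 1000 = -43.08‰
step 2: δ = (-43.08 + 1000)·(7.7/1000 + 1) − 1000 = -35.71‰
step 3: δ = (-35.71 + 1000)·(7.7/1000 + 1) − 1000 = -28.28‰

-28.3‰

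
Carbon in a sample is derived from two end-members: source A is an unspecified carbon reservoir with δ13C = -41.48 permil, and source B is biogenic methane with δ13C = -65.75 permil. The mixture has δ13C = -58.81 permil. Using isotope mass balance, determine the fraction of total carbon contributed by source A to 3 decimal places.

0.286

δ_mix = f_A·δ_A + (1 − f_A)·δ_B  ⇒  f_A = (δ_mix − δ_B)/(δ_A − δ_B)
f_A = (-58.81 − (-65.75)) / (-41.48 − (-65.75))
f_A = 6.94 / 24.27 = 0.2859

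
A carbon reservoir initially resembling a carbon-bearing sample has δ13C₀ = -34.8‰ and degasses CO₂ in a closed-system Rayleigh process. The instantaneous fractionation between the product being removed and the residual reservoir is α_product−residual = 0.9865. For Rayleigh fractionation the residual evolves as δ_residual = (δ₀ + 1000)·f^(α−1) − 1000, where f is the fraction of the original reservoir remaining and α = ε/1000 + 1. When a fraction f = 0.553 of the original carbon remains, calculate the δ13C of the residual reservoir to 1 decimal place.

-27.0‰

Rayleigh residual: δ_res = (δ₀ + 1000)·f^(α−1) − 1000
α − 1 = -0.01350
f^(α−1) = 0.553^(-0.01350) = 1.008029
δ_res = (-34.8 + 1000) × 1.008029 − 1000 = 972.950 − 1000 = -27.05‰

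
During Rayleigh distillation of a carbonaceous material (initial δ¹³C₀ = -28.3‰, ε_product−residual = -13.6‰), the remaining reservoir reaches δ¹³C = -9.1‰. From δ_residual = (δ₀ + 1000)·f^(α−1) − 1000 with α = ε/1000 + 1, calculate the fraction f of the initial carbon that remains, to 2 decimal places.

0.24

α − 1 = ε/1000 = -0.0136
(δ_res + 1000)/(δ₀ + 1000) = (-9.1 + 1000)/(-28.3 + 1000) = 990.9/971.7 = 1.019759
f = 1.019759^(1/-0.0136) = exp(ln(1.019759)/-0.0136) = exp(0.01957/-0.0136)
f = exp(-1.4387) = 0.2372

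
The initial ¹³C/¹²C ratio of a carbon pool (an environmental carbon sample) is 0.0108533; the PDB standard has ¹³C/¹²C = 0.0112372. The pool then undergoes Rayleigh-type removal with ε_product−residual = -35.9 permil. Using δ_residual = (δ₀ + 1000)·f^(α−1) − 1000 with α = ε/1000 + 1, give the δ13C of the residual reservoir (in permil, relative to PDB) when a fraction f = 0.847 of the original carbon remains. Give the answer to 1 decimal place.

δ₀ = (0.0108533/0.0112372 − 1)×1000 = (0.965837 − 1)×1000 = -34.163 permil
α − 1 = ε/1000 = -0.0359
f^(α−1) = 0.847^(-0.0359) = 1.005979
δ_res = (-34.163 + 1000) × 1.005979 − 1000 = 971.612 − 1000 = -28.39 permil

-28.4 permil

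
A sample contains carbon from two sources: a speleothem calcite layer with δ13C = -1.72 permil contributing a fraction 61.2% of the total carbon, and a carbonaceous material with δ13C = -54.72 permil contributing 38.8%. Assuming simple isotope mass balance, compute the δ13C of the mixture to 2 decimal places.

-22.28 permil

δ_mix = f_A·δ_A + f_B·δ_B
δ_mix = 0.612 × (-1.72) + 0.388 × (-54.72)
δ_mix = -1.053 + -21.231 = -22.284 permil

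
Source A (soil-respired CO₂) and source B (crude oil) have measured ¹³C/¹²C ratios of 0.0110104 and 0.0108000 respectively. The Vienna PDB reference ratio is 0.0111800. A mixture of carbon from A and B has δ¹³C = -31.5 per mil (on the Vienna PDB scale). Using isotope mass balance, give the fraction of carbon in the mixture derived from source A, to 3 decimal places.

0.132

δ_A = (0.0110104/0.0111800 − 1)×1000 = (0.984830 − 1)×1000 = -15.170 per mil
δ_B = (0.0108000/0.0111800 − 1)×1000 = (0.966011 − 1)×1000 = -33.989 per mil
f_A = (δ_mix − δ_B)/(δ_A − δ_B) = (-31.5 − (-33.989))/(-15.170 − (-33.989))
f_A = 2.489 / 18.819 = 0.1323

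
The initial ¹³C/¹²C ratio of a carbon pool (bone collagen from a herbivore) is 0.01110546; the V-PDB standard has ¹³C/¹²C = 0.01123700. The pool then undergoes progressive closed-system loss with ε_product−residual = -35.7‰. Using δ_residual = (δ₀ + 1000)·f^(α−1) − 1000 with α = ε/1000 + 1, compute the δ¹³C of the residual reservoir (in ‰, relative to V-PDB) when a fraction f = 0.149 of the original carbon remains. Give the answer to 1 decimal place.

57.8‰

δ₀ = (0.01110546/0.01123700 − 1)×1000 = (0.988294 − 1)×1000 = -11.706‰
α − 1 = ε/1000 = -0.0357
f^(α−1) = 0.149^(-0.0357) = 1.070329
δ_res = (-11.706 + 1000) × 1.070329 − 1000 = 1057.800 − 1000 = 57.80‰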